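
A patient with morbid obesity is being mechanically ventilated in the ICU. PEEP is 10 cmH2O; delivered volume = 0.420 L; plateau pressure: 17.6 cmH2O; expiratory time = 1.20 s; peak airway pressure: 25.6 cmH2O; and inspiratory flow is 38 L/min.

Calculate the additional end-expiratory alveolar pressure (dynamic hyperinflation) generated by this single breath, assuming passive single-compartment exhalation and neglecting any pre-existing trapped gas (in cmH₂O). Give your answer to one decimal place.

Flow: 38 L/min ÷ 60 = 0.6333 L/s.
R = (PIP − Pplat)/V̇ = (25.6 − 17.6) / 0.6333 = 8.0/0.6333 = 12.632 cmH2O·s/L.
C = Vt/(Pplat − PEEP) = 420.0 / (17.6 − 10) = 420.0/7.6 = 55.263 mL/cmH2O.
τ = R × C = 12.632 × 0.05526 L/cmH2O = 0.698 s.
Fraction remaining = e^(−Te/τ) = e^(−1.20/0.698) = 0.1792; trapped volume = 420.0 × 0.1792 = 75.264 mL.
Additional alveolar pressure from trapping ≈ V_trapped / C = 75.264 / 55.263 = 1.362 cmH2O.

1.4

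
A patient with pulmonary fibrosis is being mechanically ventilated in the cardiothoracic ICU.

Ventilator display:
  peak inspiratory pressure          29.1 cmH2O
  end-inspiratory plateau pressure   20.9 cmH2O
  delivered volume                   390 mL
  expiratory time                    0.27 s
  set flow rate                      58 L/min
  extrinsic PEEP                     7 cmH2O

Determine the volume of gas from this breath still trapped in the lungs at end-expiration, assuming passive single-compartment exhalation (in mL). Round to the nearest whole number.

125

Flow: 58 L/min ÷ 60 = 0.9667 L/s.
R = (PIP − Pplat)/V̇ = (29.1 − 20.9) / 0.9667 = 8.2/0.9667 = 8.482 cmH2O·s/L.
C = Vt/(Pplat − PEEP) = 390.0 / (20.9 − 7) = 390.0/13.9 = 28.058 mL/cmH2O.
τ = R × C = 8.482 × 0.02806 L/cmH2O = 0.238 s.
Fraction remaining = e^(−Te/τ) = e^(−0.27/0.238) = 0.3216.
Trapped volume = 390.0 × 0.3216 = 125.42 mL.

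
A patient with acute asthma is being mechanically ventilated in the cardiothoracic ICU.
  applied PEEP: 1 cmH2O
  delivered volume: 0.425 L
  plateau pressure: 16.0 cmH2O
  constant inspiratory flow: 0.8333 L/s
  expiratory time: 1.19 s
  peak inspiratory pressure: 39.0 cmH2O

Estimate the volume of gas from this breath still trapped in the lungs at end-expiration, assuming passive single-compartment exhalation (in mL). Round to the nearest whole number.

93

R = (PIP − Pplat)/V̇ = (39.0 − 16.0) / 0.8333 = 23.0/0.8333 = 27.601 cmH2O·s/L.
C = Vt/(Pplat − PEEP) = 425.0 / (16.0 − 1) = 425.0/15.0 = 28.333 mL/cmH2O.
τ = R × C = 27.601 × 0.02833 L/cmH2O = 0.7819 s.
Fraction remaining = e^(−Te/τ) = e^(−1.19/0.7819) = 0.2183.
Trapped volume = 425.0 × 0.2183 = 92.778 mL.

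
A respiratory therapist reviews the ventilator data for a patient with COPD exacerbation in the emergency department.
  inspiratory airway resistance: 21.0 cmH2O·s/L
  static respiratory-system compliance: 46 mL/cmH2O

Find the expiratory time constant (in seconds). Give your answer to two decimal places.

0.97

τ = R × C = 21.0 × 46 mL/cmH2O = 21.0 × 0.046 L/cmH2O = 0.966 s.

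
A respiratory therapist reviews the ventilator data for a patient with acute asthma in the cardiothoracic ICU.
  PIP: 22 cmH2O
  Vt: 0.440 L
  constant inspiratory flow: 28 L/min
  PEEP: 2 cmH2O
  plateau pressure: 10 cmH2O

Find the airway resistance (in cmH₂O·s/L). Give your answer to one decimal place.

25.7

Flow: 28 L/min ÷ 60 = 0.4667 L/s.
Raw = (PIP − Pplat) / flow = (22 − 10) / 0.4667 = 12.0 / 0.4667 = 25.712 cmH2O·s/L.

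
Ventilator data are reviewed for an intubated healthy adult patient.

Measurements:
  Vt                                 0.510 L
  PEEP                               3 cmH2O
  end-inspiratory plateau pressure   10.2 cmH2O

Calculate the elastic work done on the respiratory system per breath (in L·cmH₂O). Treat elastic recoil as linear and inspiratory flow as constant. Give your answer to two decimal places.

Elastic work ≈ ½ × (Pplat − PEEP) × Vt = 0.5 × (10.2 − 3) × 0.510 L = 0.5 × 7.2 × 0.510 = 1.836 L·cmH2O.

1.84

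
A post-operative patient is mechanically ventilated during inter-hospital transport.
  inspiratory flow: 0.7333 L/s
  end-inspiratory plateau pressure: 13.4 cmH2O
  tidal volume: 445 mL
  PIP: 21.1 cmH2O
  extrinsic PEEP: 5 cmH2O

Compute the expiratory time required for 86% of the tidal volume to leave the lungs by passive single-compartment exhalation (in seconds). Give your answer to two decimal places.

1.09

R = (PIP − Pplat)/V̇ = (21.1 − 13.4) / 0.7333 = 7.7/0.7333 = 10.5 cmH2O·s/L.
C = Vt/(Pplat − PEEP) = 445.0 / (13.4 − 5) = 445.0/8.4 = 52.976 mL/cmH2O.
τ = R × C = 10.5 × 0.05298 L/cmH2O = 0.5563 s.
t = −τ·ln(1 − 0.86) = −0.5563·ln(0.14) = 1.094 s.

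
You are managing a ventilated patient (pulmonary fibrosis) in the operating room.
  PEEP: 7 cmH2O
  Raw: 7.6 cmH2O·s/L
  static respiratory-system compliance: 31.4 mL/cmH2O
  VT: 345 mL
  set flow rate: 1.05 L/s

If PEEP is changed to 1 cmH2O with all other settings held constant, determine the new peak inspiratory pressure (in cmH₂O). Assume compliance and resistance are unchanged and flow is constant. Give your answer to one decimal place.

PIP = Vt/C + R·V̇ + PEEP (constant-flow equation of motion).
Only the baseline term changes: ΔPIP = ΔPEEP = 1 − 7 = -6.0 cmH2O.
Original PIP = 345/31.4 + 7.6×1.05 + 7 = 25.967 cmH2O; new PIP = 25.967 + (-6.0) = 19.967 cmH2O.

20.0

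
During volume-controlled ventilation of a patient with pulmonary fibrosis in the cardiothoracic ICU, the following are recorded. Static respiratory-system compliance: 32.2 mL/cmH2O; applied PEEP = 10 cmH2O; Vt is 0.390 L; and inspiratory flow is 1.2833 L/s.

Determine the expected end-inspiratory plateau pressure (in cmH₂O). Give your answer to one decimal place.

22.1

Pplat = PEEP + Vt / Cstat = 10 + 390 / 32.2 = 10 + 12.112 = 22.112 cmH2O.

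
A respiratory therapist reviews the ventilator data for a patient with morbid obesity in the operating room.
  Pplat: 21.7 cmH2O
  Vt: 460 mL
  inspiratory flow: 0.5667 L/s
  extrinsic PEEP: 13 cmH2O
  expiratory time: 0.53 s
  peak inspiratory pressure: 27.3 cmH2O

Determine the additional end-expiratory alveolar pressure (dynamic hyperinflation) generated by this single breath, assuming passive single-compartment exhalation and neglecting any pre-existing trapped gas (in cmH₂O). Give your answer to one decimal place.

R = (PIP − Pplat)/V̇ = (27.3 − 21.7) / 0.5667 = 5.6/0.5667 = 9.882 cmH2O·s/L.
C = Vt/(Pplat − PEEP) = 460.0 / (21.7 − 13) = 460.0/8.7 = 52.874 mL/cmH2O.
τ = R × C = 9.882 × 0.05287 L/cmH2O = 0.5225 s.
Fraction remaining = e^(−Te/τ) = e^(−0.53/0.5225) = 0.3626; trapped volume = 460.0 × 0.3626 = 166.8 mL.
Additional alveolar pressure from trapping ≈ V_trapped / C = 166.8 / 52.874 = 3.155 cmH2O.

3.2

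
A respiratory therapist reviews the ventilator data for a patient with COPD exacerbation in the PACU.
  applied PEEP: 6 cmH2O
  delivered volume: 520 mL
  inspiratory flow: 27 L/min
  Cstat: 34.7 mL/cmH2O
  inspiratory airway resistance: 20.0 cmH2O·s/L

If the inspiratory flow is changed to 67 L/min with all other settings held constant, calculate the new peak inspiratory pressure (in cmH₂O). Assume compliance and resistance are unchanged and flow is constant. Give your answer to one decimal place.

Flow: 27 L/min ÷ 60 = 0.45 L/s.
New flow: 67 L/min ÷ 60 = 1.1167 L/s.
PIP = Vt/C + R·V̇ + PEEP (constant-flow equation of motion).
Only the resistive term changes: ΔPIP = R × ΔV̇ = 20.0 × (1.1167 − 0.45) = 20.0 × 0.6667 = 13.334 cmH2O.
Original PIP = 520/34.7 + 20.0×0.45 + 6 = 29.986 cmH2O; new PIP = 29.986 + (13.334) = 43.32 cmH2O.

43.3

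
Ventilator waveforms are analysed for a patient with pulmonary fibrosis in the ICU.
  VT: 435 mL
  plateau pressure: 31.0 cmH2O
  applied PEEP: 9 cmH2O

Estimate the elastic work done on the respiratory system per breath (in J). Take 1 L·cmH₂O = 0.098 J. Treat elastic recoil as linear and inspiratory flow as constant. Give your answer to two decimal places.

0.47

Elastic work ≈ ½ × (Pplat − PEEP) × Vt = 0.5 × (31.0 − 9) × 0.435 L = 0.5 × 22.0 × 0.435 = 4.785 L·cmH2O.
× 0.098 J/(L·cmH2O) → 0.4689 J.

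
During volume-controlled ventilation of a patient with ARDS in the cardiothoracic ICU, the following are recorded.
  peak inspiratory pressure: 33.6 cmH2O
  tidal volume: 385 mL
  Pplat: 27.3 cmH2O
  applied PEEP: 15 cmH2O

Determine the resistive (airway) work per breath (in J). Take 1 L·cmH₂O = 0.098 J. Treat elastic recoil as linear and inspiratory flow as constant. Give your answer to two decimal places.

With constant inspiratory flow the resistive pressure is constant at PIP − Pplat = 33.6 − 27.3 = 6.3 cmH2O, so resistive work = 6.3 × 0.385 = 2.426 L·cmH2O.
× 0.098 J/(L·cmH2O) → 0.2377 J.

0.24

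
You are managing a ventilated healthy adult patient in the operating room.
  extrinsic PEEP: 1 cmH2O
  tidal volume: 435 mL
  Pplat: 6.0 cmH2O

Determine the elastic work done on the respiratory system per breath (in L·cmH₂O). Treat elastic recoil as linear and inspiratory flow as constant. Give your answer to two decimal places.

1.09

Elastic work ≈ ½ × (Pplat − PEEP) × Vt = 0.5 × (6.0 − 1) × 0.435 L = 0.5 × 5.0 × 0.435 = 1.088 L·cmH2O.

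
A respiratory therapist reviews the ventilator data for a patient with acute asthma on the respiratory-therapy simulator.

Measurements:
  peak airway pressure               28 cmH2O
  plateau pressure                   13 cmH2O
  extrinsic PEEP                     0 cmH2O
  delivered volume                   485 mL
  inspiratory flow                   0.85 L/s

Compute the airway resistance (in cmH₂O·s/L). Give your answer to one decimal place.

Raw = (PIP − Pplat) / flow = (28 − 13) / 0.85 = 15.0 / 0.85 = 17.647 cmH2O·s/L.

17.6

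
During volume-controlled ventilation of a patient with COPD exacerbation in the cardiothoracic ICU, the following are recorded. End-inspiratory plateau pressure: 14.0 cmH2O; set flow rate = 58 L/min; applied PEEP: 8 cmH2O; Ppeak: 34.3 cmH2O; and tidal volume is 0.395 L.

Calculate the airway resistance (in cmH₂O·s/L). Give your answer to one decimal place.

Flow: 58 L/min ÷ 60 = 0.9667 L/s.
Raw = (PIP − Pplat) / flow = (34.3 − 14.0) / 0.9667 = 20.3 / 0.9667 = 20.999 cmH2O·s/L.

21.0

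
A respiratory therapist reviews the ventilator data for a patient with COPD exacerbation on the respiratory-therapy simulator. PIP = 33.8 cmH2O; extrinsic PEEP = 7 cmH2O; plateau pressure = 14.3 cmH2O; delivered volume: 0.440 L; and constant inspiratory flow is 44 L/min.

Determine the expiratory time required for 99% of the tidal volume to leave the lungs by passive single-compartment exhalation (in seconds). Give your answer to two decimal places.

Flow: 44 L/min ÷ 60 = 0.7333 L/s.
R = (PIP − Pplat)/V̇ = (33.8 − 14.3) / 0.7333 = 19.5/0.7333 = 26.592 cmH2O·s/L.
C = Vt/(Pplat − PEEP) = 440.0 / (14.3 − 7) = 440.0/7.3 = 60.274 mL/cmH2O.
τ = R × C = 26.592 × 0.06027 L/cmH2O = 1.603 s.
t = −τ·ln(1 − 0.99) = −1.603·ln(0.01) = 7.382 s.

7.38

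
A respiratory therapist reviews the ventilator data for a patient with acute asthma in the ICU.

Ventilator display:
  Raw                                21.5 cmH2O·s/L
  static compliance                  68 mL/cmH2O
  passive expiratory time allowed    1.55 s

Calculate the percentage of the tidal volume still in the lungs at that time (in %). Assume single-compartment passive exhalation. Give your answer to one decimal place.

34.6

τ = R × C = 21.5 × 68 mL/cmH2O = 21.5 × 0.068 L/cmH2O = 1.462 s.
Passive exhalation: V(t)/V₀ = e^(−t/τ) = e^(−1.55/1.462) = 0.3464.
Fraction remaining = 0.3464 → 34.64%.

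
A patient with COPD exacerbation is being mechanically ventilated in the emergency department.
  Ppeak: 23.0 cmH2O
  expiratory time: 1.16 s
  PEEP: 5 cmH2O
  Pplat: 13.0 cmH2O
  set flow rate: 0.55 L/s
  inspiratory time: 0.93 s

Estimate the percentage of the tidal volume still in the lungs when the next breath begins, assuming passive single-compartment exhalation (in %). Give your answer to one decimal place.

Vt = flow × Ti = 0.55 L/s × 0.93 s × 1000 mL/L = 511.5 mL.
R = (PIP − Pplat)/V̇ = (23.0 − 13.0) / 0.55 = 10.0/0.55 = 18.182 cmH2O·s/L.
C = Vt/(Pplat − PEEP) = 511.5 / (13.0 − 5) = 511.5/8.0 = 63.938 mL/cmH2O.
τ = R × C = 18.182 × 0.06394 L/cmH2O = 1.163 s.
Fraction remaining at end-expiration = e^(−Te/τ) = e^(−1.16/1.163) = 0.3688 → 36.88%.

36.9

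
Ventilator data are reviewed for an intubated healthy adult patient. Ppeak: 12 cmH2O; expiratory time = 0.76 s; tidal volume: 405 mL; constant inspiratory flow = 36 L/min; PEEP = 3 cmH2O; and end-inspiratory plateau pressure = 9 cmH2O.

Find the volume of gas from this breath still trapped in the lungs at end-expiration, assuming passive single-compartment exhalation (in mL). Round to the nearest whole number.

Flow: 36 L/min ÷ 60 = 0.6 L/s.
R = (PIP − Pplat)/V̇ = (12 − 9) / 0.6 = 3.0/0.6 = 5.0 cmH2O·s/L.
C = Vt/(Pplat − PEEP) = 405.0 / (9 − 3) = 405.0/6.0 = 67.5 mL/cmH2O.
τ = R × C = 5.0 × 0.0675 L/cmH2O = 0.3375 s.
Fraction remaining = e^(−Te/τ) = e^(−0.76/0.3375) = 0.1052.
Trapped volume = 405.0 × 0.1052 = 42.606 mL.

43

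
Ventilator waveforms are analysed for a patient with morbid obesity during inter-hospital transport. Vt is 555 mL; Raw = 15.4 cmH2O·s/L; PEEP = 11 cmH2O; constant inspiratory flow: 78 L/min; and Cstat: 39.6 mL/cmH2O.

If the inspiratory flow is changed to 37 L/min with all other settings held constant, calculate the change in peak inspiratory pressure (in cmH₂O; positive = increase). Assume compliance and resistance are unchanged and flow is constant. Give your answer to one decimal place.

Flow: 78 L/min ÷ 60 = 1.3 L/s.
New flow: 37 L/min ÷ 60 = 0.6167 L/s.
PIP = Vt/C + R·V̇ + PEEP (constant-flow equation of motion).
Only the resistive term changes: ΔPIP = R × ΔV̇ = 15.4 × (0.6167 − 1.3) = 15.4 × -0.6833 = -10.523 cmH2O.

-10.5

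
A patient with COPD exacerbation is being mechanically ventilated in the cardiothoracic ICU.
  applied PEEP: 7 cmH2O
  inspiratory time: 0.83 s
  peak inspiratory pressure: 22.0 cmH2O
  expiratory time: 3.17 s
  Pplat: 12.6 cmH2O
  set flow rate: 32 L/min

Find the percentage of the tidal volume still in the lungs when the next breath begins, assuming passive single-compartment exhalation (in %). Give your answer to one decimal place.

10.3

Flow: 32 L/min ÷ 60 = 0.5333 L/s.
Vt = flow × Ti = 0.5333 L/s × 0.83 s × 1000 mL/L = 442.64 mL.
R = (PIP − Pplat)/V̇ = (22.0 − 12.6) / 0.5333 = 9.4/0.5333 = 17.626 cmH2O·s/L.
C = Vt/(Pplat − PEEP) = 442.64 / (12.6 − 7) = 442.64/5.6 = 79.043 mL/cmH2O.
τ = R × C = 17.626 × 0.07904 L/cmH2O = 1.393 s.
Fraction remaining at end-expiration = e^(−Te/τ) = e^(−3.17/1.393) = 0.1027 → 10.27%.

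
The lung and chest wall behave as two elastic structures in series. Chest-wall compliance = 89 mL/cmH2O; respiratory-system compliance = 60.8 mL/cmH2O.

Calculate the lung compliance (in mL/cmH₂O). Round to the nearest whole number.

192

1/CL = 1/Crs − 1/Ccw.
1/CL = 1/60.8 − 1/89 = 0.005211.
CL = 191.9 mL/cmH2O.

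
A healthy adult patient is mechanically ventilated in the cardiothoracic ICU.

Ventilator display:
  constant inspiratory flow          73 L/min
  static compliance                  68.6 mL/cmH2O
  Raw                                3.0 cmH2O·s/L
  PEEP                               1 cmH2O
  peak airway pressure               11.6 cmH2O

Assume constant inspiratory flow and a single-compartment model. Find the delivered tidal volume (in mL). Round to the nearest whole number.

477

Flow: 73 L/min ÷ 60 = 1.2167 L/s.
Equation of motion (constant flow): PIP = Vt/C + R·V̇ + PEEP.
Vt/C = PIP − R·V̇ − PEEP = 11.6 − 3.65 − 1 = 6.95 cmH2O.
Vt = C × 6.95 = 68.6 × 6.95 = 476.77 mL.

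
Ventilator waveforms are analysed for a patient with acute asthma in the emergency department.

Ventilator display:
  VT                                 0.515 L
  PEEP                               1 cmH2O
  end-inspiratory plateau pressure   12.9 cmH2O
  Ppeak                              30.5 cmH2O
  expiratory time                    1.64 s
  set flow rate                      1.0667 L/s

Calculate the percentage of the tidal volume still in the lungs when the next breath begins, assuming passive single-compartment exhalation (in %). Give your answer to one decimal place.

10.1

R = (PIP − Pplat)/V̇ = (30.5 − 12.9) / 1.0667 = 17.6/1.0667 = 16.499 cmH2O·s/L.
C = Vt/(Pplat − PEEP) = 515.0 / (12.9 − 1) = 515.0/11.9 = 43.277 mL/cmH2O.
τ = R × C = 16.499 × 0.04328 L/cmH2O = 0.7141 s.
Fraction remaining at end-expiration = e^(−Te/τ) = e^(−1.64/0.7141) = 0.1006 → 10.06%.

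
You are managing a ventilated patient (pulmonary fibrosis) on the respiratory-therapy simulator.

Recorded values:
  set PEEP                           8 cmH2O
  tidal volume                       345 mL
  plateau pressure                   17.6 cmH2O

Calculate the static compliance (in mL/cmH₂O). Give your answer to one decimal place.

Cstat = Vt / (Pplat − PEEP) = 345 / (17.6 − 8) = 345 / 9.6 = 35.938 mL/cmH2O.

35.9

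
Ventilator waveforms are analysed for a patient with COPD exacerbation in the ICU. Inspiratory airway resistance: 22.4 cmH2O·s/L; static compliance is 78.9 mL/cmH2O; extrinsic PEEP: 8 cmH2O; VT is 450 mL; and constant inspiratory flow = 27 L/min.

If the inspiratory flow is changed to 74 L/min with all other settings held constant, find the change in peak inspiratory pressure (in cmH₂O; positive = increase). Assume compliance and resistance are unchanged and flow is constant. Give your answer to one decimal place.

17.5

Flow: 27 L/min ÷ 60 = 0.45 L/s.
New flow: 74 L/min ÷ 60 = 1.2333 L/s.
PIP = Vt/C + R·V̇ + PEEP (constant-flow equation of motion).
Only the resistive term changes: ΔPIP = R × ΔV̇ = 22.4 × (1.2333 − 0.45) = 22.4 × 0.7833 = 17.546 cmH2O.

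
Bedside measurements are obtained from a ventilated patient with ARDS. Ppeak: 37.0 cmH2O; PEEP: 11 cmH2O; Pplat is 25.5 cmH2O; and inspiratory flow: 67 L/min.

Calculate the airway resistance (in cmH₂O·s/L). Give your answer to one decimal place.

10.3

Flow: 67 L/min ÷ 60 = 1.1167 L/s.
Raw = (PIP − Pplat) / flow = (37.0 − 25.5) / 1.1167 = 11.5 / 1.1167 = 10.298 cmH2O·s/L.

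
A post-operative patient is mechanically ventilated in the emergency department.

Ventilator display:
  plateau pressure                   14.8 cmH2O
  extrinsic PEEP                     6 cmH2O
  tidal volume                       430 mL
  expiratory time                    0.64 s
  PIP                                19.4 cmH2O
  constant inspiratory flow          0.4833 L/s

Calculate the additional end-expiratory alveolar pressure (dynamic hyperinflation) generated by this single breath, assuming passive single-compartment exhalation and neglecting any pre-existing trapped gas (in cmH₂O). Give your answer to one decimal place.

R = (PIP − Pplat)/V̇ = (19.4 − 14.8) / 0.4833 = 4.6/0.4833 = 9.518 cmH2O·s/L.
C = Vt/(Pplat − PEEP) = 430.0 / (14.8 − 6) = 430.0/8.8 = 48.864 mL/cmH2O.
τ = R × C = 9.518 × 0.04886 L/cmH2O = 0.465 s.
Fraction remaining = e^(−Te/τ) = e^(−0.64/0.465) = 0.2525; trapped volume = 430.0 × 0.2525 = 108.58 mL.
Additional alveolar pressure from trapping ≈ V_trapped / C = 108.58 / 48.864 = 2.222 cmH2O.

2.2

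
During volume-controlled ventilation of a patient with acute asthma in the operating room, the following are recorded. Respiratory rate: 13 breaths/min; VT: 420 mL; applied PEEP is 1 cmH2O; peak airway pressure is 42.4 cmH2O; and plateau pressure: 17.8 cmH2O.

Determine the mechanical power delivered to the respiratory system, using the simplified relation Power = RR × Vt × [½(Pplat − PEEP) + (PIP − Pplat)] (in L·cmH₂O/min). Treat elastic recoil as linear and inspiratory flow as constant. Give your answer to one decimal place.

180.2

Per-breath work = Vt × [½(Pplat−PEEP) + (PIP−Pplat)] = 0.420 × [0.5×16.8 + 24.6] = 0.420 × 33.0 = 13.86 L·cmH2O.
Power = 13 × 13.86 = 180.18 L·cmH2O/min.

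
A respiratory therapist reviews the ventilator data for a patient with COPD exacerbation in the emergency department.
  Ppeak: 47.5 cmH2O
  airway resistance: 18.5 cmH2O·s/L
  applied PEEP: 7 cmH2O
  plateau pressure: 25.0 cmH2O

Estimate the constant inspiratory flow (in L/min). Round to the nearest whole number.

flow = (PIP − Pplat) / Raw = (47.5 − 25.0) / 18.5 = 1.216 L/s × 60 = 72.96 L/min.

73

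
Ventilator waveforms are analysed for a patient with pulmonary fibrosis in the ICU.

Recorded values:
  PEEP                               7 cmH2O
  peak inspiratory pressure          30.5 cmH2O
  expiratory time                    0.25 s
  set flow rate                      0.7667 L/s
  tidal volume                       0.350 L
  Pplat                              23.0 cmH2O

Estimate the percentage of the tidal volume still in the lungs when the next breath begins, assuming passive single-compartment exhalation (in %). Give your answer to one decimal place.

R = (PIP − Pplat)/V̇ = (30.5 − 23.0) / 0.7667 = 7.5/0.7667 = 9.782 cmH2O·s/L.
C = Vt/(Pplat − PEEP) = 350.0 / (23.0 − 7) = 350.0/16.0 = 21.875 mL/cmH2O.
τ = R × C = 9.782 × 0.02188 L/cmH2O = 0.214 s.
Fraction remaining at end-expiration = e^(−Te/τ) = e^(−0.25/0.214) = 0.3109 → 31.09%.

31.1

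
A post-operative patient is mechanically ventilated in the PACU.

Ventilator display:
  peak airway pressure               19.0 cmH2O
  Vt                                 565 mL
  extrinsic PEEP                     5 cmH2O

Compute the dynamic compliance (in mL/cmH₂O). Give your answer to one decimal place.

40.4

Dynamic compliance = Vt / (PIP − PEEP) = 565 / (19.0 − 5) = 565 / 14.0 = 40.357 mL/cmH2O.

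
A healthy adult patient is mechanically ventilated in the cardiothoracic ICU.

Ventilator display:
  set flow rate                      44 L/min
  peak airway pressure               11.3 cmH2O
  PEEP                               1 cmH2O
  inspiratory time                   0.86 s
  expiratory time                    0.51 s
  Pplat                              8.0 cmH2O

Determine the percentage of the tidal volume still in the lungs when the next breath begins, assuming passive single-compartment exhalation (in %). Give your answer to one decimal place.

Flow: 44 L/min ÷ 60 = 0.7333 L/s.
Vt = flow × Ti = 0.7333 L/s × 0.86 s × 1000 mL/L = 630.64 mL.
R = (PIP − Pplat)/V̇ = (11.3 − 8.0) / 0.7333 = 3.3/0.7333 = 4.5 cmH2O·s/L.
C = Vt/(Pplat − PEEP) = 630.64 / (8.0 − 1) = 630.64/7.0 = 90.091 mL/cmH2O.
τ = R × C = 4.5 × 0.09009 L/cmH2O = 0.4054 s.
Fraction remaining at end-expiration = e^(−Te/τ) = e^(−0.51/0.4054) = 0.2842 → 28.42%.

28.4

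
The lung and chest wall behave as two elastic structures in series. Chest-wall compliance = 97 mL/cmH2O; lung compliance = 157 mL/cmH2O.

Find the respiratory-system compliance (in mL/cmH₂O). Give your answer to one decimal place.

Lung and chest wall are elastances in series: 1/Crs = 1/CL + 1/Ccw.
1/Crs = 1/157 + 1/97 = 0.01668.
Crs = 59.952 mL/cmH2O.

60.0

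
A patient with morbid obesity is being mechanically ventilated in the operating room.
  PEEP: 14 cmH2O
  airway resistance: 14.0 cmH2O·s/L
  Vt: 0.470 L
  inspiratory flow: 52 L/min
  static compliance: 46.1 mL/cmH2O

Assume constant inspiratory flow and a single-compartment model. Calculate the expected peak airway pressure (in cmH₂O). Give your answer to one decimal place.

36.3

Flow: 52 L/min ÷ 60 = 0.8667 L/s.
Equation of motion (constant flow): PIP = Vt/C + R·V̇ + PEEP.
PIP = 470/46.1 + 14.0×0.8667 + 14 = 10.195 + 12.134 + 14 = 36.329 cmH2O.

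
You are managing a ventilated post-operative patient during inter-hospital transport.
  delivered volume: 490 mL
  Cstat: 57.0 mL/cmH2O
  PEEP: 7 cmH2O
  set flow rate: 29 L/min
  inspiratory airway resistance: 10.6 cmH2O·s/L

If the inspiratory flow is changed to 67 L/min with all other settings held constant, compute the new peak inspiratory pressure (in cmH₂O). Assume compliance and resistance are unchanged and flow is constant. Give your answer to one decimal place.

Flow: 29 L/min ÷ 60 = 0.4833 L/s.
New flow: 67 L/min ÷ 60 = 1.1167 L/s.
PIP = Vt/C + R·V̇ + PEEP (constant-flow equation of motion).
Only the resistive term changes: ΔPIP = R × ΔV̇ = 10.6 × (1.1167 − 0.4833) = 10.6 × 0.6334 = 6.714 cmH2O.
Original PIP = 490/57.0 + 10.6×0.4833 + 7 = 20.719 cmH2O; new PIP = 20.719 + (6.714) = 27.433 cmH2O.

27.4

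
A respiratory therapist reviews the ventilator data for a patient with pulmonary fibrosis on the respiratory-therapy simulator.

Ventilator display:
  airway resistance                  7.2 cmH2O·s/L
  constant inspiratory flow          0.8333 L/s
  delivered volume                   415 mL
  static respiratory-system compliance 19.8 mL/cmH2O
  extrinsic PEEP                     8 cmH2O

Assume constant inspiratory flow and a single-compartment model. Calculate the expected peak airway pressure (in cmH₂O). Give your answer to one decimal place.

35.0

Equation of motion (constant flow): PIP = Vt/C + R·V̇ + PEEP.
PIP = 415/19.8 + 7.2×0.8333 + 8 = 20.96 + 6.0 + 8 = 34.96 cmH2O.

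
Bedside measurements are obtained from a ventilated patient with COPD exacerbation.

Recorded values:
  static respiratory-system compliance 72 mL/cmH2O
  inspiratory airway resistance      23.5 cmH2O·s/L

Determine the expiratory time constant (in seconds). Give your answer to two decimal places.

τ = R × C = 23.5 × 72 mL/cmH2O = 23.5 × 0.072 L/cmH2O = 1.692 s.

1.69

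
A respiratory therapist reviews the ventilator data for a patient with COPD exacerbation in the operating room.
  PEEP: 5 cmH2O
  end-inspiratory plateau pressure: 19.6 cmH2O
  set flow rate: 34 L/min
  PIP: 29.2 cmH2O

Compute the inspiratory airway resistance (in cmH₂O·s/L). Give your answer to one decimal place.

Flow: 34 L/min ÷ 60 = 0.5667 L/s.
Raw = (PIP − Pplat) / flow = (29.2 − 19.6) / 0.5667 = 9.6 / 0.5667 = 16.94 cmH2O·s/L.

16.9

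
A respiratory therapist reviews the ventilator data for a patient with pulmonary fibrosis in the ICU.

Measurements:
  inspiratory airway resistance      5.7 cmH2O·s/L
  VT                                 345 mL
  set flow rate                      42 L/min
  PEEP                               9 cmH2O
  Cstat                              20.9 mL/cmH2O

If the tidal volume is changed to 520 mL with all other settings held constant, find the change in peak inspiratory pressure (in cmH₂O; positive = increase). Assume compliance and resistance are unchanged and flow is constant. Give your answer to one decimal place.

PIP = Vt/C + R·V̇ + PEEP (constant-flow equation of motion).
Only the elastic term changes: ΔPIP = ΔVt / C = (520 − 345) / 20.9 = 8.373 cmH2O.

8.4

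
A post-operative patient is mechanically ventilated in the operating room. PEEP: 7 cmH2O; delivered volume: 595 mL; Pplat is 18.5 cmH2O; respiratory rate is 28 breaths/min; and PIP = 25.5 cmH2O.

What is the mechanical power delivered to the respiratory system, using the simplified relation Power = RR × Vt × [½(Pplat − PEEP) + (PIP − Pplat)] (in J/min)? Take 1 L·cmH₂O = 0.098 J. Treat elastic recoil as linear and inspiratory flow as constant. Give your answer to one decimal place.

20.8

Per-breath work = Vt × [½(Pplat−PEEP) + (PIP−Pplat)] = 0.595 × [0.5×11.5 + 7.0] = 0.595 × 12.75 = 7.586 L·cmH2O.
Power = 28 × 7.586 = 212.41 L·cmH2O/min.
× 0.098 J/(L·cmH2O) → 20.816 J/min.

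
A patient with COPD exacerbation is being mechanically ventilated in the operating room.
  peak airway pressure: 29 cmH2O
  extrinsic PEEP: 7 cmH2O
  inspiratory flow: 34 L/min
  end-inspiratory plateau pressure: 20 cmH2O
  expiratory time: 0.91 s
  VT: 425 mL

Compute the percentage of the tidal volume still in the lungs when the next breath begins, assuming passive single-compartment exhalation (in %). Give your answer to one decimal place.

Flow: 34 L/min ÷ 60 = 0.5667 L/s.
R = (PIP − Pplat)/V̇ = (29 − 20) / 0.5667 = 9.0/0.5667 = 15.881 cmH2O·s/L.
C = Vt/(Pplat − PEEP) = 425.0 / (20 − 7) = 425.0/13.0 = 32.692 mL/cmH2O.
τ = R × C = 15.881 × 0.03269 L/cmH2O = 0.5191 s.
Fraction remaining at end-expiration = e^(−Te/τ) = e^(−0.91/0.5191) = 0.1732 → 17.32%.

17.3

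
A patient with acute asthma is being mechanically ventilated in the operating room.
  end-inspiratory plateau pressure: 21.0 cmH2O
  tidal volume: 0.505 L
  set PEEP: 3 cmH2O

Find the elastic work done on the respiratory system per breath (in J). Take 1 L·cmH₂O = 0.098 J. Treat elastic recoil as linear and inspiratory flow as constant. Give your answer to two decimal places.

Elastic work ≈ ½ × (Pplat − PEEP) × Vt = 0.5 × (21.0 − 3) × 0.505 L = 0.5 × 18.0 × 0.505 = 4.545 L·cmH2O.
× 0.098 J/(L·cmH2O) → 0.4454 J.

0.45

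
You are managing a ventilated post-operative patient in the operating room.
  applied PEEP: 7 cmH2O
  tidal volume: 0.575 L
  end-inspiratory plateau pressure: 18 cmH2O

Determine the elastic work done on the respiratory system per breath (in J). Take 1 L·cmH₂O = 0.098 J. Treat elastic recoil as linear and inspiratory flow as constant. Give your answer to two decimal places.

0.31

Elastic work ≈ ½ × (Pplat − PEEP) × Vt = 0.5 × (18 − 7) × 0.575 L = 0.5 × 11.0 × 0.575 = 3.163 L·cmH2O.
× 0.098 J/(L·cmH2O) → 0.31 J.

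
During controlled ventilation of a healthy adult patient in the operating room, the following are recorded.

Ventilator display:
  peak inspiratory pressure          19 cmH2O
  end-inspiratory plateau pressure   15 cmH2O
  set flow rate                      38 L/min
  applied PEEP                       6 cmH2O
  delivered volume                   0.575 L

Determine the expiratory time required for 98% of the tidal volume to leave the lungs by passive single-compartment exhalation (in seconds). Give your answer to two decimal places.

1.58

Flow: 38 L/min ÷ 60 = 0.6333 L/s.
R = (PIP − Pplat)/V̇ = (19 − 15) / 0.6333 = 4.0/0.6333 = 6.316 cmH2O·s/L.
C = Vt/(Pplat − PEEP) = 575.0 / (15 − 6) = 575.0/9.0 = 63.889 mL/cmH2O.
τ = R × C = 6.316 × 0.06389 L/cmH2O = 0.4035 s.
t = −τ·ln(1 − 0.98) = −0.4035·ln(0.02) = 1.579 s.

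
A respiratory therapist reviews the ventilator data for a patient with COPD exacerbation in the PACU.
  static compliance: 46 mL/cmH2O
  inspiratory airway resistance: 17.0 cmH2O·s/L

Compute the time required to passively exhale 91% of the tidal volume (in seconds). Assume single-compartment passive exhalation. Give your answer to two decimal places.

1.88

τ = R × C = 17.0 × 46 mL/cmH2O = 17.0 × 0.046 L/cmH2O = 0.782 s.
Exhaled fraction f = 1 − e^(−t/τ) → t = −τ·ln(1 − f) = −0.782·ln(0.09) = 1.883 s.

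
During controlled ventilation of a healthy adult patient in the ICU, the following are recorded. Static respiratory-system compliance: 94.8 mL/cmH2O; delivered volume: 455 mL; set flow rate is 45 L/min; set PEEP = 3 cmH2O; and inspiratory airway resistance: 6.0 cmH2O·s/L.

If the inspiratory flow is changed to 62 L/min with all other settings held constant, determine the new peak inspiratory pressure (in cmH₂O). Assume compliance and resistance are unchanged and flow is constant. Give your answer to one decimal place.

14.0

Flow: 45 L/min ÷ 60 = 0.75 L/s.
New flow: 62 L/min ÷ 60 = 1.0333 L/s.
PIP = Vt/C + R·V̇ + PEEP (constant-flow equation of motion).
Only the resistive term changes: ΔPIP = R × ΔV̇ = 6.0 × (1.0333 − 0.75) = 6.0 × 0.2833 = 1.7 cmH2O.
Original PIP = 455/94.8 + 6.0×0.75 + 3 = 12.3 cmH2O; new PIP = 12.3 + (1.7) = 14.0 cmH2O.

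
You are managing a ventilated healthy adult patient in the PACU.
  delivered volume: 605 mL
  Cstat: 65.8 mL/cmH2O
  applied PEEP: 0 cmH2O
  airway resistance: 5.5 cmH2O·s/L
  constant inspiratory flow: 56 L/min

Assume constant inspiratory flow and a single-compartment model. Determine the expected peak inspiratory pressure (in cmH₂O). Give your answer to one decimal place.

14.3

Flow: 56 L/min ÷ 60 = 0.9333 L/s.
Equation of motion (constant flow): PIP = Vt/C + R·V̇ + PEEP.
PIP = 605/65.8 + 5.5×0.9333 + 0 = 9.195 + 5.133 + 0 = 14.328 cmH2O.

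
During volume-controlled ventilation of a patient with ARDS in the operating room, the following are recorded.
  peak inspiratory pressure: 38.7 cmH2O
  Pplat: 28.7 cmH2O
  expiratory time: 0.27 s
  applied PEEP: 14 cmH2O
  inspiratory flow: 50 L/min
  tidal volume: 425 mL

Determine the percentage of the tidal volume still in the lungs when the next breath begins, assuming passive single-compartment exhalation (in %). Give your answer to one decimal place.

45.9

Flow: 50 L/min ÷ 60 = 0.8333 L/s.
R = (PIP − Pplat)/V̇ = (38.7 − 28.7) / 0.8333 = 10.0/0.8333 = 12.0 cmH2O·s/L.
C = Vt/(Pplat − PEEP) = 425.0 / (28.7 − 14) = 425.0/14.7 = 28.912 mL/cmH2O.
τ = R × C = 12.0 × 0.02891 L/cmH2O = 0.3469 s.
Fraction remaining at end-expiration = e^(−Te/τ) = e^(−0.27/0.3469) = 0.4592 → 45.92%.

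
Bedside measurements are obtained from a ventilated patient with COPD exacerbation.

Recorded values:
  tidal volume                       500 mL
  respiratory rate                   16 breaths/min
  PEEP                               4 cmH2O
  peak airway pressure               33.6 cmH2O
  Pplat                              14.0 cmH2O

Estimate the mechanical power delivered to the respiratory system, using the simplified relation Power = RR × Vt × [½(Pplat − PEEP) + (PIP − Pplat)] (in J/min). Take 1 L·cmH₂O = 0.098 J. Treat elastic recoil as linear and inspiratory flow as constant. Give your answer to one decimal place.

Per-breath work = Vt × [½(Pplat−PEEP) + (PIP−Pplat)] = 0.500 × [0.5×10.0 + 19.6] = 0.500 × 24.6 = 12.3 L·cmH2O.
Power = 16 × 12.3 = 196.8 L·cmH2O/min.
× 0.098 J/(L·cmH2O) → 19.286 J/min.

19.3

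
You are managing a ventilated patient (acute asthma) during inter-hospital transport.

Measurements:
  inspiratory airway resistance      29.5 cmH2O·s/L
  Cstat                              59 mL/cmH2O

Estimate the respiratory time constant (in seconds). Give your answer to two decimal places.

τ = R × C = 29.5 × 59 mL/cmH2O = 29.5 × 0.059 L/cmH2O = 1.741 s.

1.74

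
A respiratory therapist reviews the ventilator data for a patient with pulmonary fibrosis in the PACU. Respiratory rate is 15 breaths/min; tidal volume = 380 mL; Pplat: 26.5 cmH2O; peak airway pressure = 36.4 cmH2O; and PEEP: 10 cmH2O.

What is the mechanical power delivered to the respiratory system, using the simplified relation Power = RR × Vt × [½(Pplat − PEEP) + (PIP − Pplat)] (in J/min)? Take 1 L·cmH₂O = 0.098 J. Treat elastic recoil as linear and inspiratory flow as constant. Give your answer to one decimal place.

Per-breath work = Vt × [½(Pplat−PEEP) + (PIP−Pplat)] = 0.380 × [0.5×16.5 + 9.9] = 0.380 × 18.15 = 6.897 L·cmH2O.
Power = 15 × 6.897 = 103.46 L·cmH2O/min.
× 0.098 J/(L·cmH2O) → 10.139 J/min.

10.1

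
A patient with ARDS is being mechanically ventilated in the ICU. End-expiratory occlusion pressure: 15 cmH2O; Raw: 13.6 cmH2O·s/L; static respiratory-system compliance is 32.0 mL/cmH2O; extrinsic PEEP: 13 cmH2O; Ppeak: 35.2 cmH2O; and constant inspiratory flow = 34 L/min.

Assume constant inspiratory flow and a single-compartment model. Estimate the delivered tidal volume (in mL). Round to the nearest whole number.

400

Flow: 34 L/min ÷ 60 = 0.5667 L/s.
Total PEEP = 15 cmH2O (set 13 + intrinsic 2); this is the baseline alveolar pressure.
Equation of motion (constant flow): PIP = Vt/C + R·V̇ + PEEP.
Vt/C = PIP − R·V̇ − PEEP = 35.2 − 7.707 − 15 = 12.493 cmH2O.
Vt = C × 12.493 = 32.0 × 12.493 = 399.78 mL.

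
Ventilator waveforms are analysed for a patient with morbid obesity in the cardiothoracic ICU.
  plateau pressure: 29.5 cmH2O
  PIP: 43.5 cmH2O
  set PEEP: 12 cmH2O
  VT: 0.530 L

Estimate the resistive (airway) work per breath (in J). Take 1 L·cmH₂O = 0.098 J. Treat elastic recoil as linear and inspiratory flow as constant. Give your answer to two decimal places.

With constant inspiratory flow the resistive pressure is constant at PIP − Pplat = 43.5 − 29.5 = 14.0 cmH2O, so resistive work = 14.0 × 0.530 = 7.42 L·cmH2O.
× 0.098 J/(L·cmH2O) → 0.7272 J.

0.73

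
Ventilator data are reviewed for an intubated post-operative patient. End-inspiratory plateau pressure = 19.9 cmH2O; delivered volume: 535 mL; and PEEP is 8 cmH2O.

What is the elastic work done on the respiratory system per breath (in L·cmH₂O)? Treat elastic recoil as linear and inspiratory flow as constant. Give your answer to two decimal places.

Elastic work ≈ ½ × (Pplat − PEEP) × Vt = 0.5 × (19.9 − 8) × 0.535 L = 0.5 × 11.9 × 0.535 = 3.183 L·cmH2O.

3.18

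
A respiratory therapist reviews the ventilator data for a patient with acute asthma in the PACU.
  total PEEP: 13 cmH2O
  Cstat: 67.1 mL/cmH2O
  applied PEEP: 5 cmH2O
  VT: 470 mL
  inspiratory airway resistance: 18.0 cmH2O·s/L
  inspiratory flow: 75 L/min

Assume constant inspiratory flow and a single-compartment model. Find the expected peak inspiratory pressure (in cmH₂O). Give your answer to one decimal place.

42.5

Flow: 75 L/min ÷ 60 = 1.25 L/s.
Total PEEP = 13 cmH2O (set 5 + intrinsic 8); this is the baseline alveolar pressure.
Equation of motion (constant flow): PIP = Vt/C + R·V̇ + PEEP.
PIP = 470/67.1 + 18.0×1.25 + 13 = 7.004 + 22.5 + 13 = 42.504 cmH2O.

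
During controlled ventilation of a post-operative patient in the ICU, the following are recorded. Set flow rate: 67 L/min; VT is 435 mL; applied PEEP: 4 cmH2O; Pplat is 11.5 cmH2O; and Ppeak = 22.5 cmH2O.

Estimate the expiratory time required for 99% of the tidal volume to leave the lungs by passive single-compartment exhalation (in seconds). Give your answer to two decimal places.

2.63

Flow: 67 L/min ÷ 60 = 1.1167 L/s.
R = (PIP − Pplat)/V̇ = (22.5 − 11.5) / 1.1167 = 11.0/1.1167 = 9.85 cmH2O·s/L.
C = Vt/(Pplat − PEEP) = 435.0 / (11.5 − 4) = 435.0/7.5 = 58.0 mL/cmH2O.
τ = R × C = 9.85 × 0.058 L/cmH2O = 0.5713 s.
t = −τ·ln(1 − 0.99) = −0.5713·ln(0.01) = 2.631 s.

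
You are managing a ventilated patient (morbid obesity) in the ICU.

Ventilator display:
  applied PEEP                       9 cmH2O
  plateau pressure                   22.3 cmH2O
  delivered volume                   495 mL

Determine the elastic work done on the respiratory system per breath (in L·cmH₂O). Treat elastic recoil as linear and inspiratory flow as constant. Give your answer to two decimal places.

3.29

Elastic work ≈ ½ × (Pplat − PEEP) × Vt = 0.5 × (22.3 − 9) × 0.495 L = 0.5 × 13.3 × 0.495 = 3.292 L·cmH2O.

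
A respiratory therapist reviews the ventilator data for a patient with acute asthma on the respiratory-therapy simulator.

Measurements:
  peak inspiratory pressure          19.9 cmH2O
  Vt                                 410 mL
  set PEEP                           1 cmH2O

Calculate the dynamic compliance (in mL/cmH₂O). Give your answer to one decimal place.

21.7

Dynamic compliance = Vt / (PIP − PEEP) = 410 / (19.9 − 1) = 410 / 18.9 = 21.693 mL/cmH2O.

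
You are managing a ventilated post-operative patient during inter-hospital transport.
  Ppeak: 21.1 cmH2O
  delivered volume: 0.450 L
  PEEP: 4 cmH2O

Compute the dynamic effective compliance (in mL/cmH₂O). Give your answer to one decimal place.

26.3

Dynamic compliance = Vt / (PIP − PEEP) = 450 / (21.1 − 4) = 450 / 17.1 = 26.316 mL/cmH2O.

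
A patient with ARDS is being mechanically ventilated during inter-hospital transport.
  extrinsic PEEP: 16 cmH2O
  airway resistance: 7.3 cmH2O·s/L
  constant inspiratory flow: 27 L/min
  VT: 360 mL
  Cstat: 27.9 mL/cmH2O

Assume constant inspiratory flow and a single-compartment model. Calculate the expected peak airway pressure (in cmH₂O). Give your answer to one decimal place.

32.2

Flow: 27 L/min ÷ 60 = 0.45 L/s.
Equation of motion (constant flow): PIP = Vt/C + R·V̇ + PEEP.
PIP = 360/27.9 + 7.3×0.45 + 16 = 12.903 + 3.285 + 16 = 32.188 cmH2O.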